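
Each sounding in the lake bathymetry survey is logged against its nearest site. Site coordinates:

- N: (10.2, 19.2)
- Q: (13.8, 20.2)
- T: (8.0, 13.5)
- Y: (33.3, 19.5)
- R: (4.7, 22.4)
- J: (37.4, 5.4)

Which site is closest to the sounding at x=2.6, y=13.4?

T

Squared distances to each site:
N: 91.400; Q: 171.680; T: 29.170; Y: 979.700; R: 85.410; J: 1275.040.
Minimum at T.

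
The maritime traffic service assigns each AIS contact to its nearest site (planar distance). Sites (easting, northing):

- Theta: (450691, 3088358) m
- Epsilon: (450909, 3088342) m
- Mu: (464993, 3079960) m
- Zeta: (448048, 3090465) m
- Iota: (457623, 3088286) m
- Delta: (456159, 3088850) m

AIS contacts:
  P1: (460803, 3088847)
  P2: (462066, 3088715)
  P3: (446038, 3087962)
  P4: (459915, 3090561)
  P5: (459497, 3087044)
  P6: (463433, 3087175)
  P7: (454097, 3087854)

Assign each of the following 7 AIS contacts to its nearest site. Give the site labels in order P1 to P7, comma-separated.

Iota, Iota, Zeta, Iota, Iota, Iota, Delta

P1 → Iota (d²=10427121.00)
P2 → Iota (d²=19924290.00)
P3 → Zeta (d²=10305109.00)
P4 → Iota (d²=10428889.00)
P5 → Iota (d²=5054440.00)
P6 → Iota (d²=34990421.00)
P7 → Delta (d²=5243860.00)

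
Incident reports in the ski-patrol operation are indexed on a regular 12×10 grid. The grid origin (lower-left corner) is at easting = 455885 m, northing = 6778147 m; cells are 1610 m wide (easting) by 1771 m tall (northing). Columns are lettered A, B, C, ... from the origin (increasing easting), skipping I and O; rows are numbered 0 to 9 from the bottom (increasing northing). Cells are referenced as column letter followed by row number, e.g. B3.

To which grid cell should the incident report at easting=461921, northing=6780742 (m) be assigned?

D1

Column index: ⌊(461921 − 455885) / 1610⌋ = ⌊3.749⌋ = 3 → column D
Row offset from origin: ⌊(6780742 − 6778147) / 1771⌋ = ⌊1.465⌋ = 1 → row 1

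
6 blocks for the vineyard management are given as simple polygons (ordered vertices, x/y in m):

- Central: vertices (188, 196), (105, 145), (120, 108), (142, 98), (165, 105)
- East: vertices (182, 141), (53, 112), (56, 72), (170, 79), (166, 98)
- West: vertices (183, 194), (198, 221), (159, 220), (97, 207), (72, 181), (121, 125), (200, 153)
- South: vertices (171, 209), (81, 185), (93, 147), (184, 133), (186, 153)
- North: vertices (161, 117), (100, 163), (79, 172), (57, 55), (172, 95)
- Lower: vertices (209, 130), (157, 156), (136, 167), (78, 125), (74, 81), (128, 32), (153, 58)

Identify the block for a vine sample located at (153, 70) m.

Lower

Cast a ray rightward from (153, 70). For each polygon, the edges (by vertex number in listed order) whose endpoints lie on opposite sides of y = 70, where each meets that height, and whether that is right or left of the point:
Central: no edge straddles that height → 0 crossings.
East: no edge straddles that height → 0 crossings.
West: no edge straddles that height → 0 crossings.
South: no edge straddles that height → 0 crossings.
North: 3–4 at x≈59.8 (left), 4–5 at x≈100.1 (left) → 0 crossings.
Lower: 5–6 at x≈86.1 (left), 7–1 at x≈162.3 (right) → 1 crossing.
Only Lower has an odd count, so the point is inside Lower.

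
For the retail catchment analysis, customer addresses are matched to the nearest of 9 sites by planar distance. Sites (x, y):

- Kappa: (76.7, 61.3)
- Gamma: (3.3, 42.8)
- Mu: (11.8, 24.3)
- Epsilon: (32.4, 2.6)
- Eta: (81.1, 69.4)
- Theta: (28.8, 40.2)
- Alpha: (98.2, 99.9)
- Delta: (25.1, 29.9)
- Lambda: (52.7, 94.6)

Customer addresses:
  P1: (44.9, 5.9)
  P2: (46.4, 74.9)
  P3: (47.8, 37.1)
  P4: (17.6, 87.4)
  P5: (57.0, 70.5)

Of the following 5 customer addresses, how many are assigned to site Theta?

P1 → Epsilon
P2 → Lambda
P3 → Theta
P4 → Lambda
P5 → Kappa
1 of the 5 goes to Theta.

1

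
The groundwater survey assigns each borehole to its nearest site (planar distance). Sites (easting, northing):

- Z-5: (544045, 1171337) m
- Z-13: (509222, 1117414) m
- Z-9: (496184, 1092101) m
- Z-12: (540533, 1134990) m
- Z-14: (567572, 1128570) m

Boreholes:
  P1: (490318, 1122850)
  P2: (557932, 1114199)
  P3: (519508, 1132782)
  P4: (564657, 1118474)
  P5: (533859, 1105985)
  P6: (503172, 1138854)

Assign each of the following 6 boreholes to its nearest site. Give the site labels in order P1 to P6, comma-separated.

P1 → Z-13 (d²=386911312.00)
P2 → Z-14 (d²=299455241.00)
P3 → Z-13 (d²=341977220.00)
P4 → Z-14 (d²=110426441.00)
P5 → Z-13 (d²=737603810.00)
P6 → Z-13 (d²=496276100.00)

Z-13, Z-14, Z-13, Z-14, Z-13, Z-13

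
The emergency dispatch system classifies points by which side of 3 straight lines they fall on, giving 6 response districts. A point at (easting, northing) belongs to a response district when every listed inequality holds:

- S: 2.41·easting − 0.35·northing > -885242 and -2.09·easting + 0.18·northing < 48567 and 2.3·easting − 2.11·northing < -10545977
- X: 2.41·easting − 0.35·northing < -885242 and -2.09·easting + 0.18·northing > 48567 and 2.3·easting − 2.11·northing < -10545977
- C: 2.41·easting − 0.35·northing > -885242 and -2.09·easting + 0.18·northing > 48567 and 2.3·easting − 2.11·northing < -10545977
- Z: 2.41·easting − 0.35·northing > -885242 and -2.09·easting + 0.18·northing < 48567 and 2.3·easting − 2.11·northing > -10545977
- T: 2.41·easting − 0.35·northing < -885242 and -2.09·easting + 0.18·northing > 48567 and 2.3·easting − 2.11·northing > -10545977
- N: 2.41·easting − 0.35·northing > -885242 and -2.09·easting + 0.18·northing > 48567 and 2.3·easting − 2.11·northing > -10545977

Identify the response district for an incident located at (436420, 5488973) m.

C

2.41·436420 − 0.35·5488973 = -869368.350, which is > -885242
-2.09·436420 + 0.18·5488973 = 75897.340, which is > 48567
2.3·436420 − 2.11·5488973 = -10577967.030, which is < -10545977
This sign pattern matches C.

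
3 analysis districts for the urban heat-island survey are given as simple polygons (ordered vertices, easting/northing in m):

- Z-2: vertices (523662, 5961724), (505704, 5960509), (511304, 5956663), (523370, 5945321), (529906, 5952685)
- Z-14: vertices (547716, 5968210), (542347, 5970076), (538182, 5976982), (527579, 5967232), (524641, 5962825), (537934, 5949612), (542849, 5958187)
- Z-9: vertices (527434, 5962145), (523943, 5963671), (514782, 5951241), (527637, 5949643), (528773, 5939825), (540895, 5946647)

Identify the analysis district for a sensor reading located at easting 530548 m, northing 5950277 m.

Z-9

Cast a ray rightward from (530548, 5950277). For each polygon, the edges (by vertex number in listed order) whose endpoints lie on opposite sides of northing = 5950277, where each meets that height, and whether that is right or left of the point:
Z-2: 3–4 at easting≈518097.6 (left), 4–5 at easting≈527768.8 (left) → 0 crossings.
Z-14: 5–6 at easting≈537265.0 (right), 6–7 at easting≈538315.2 (right) → 2 crossings.
Z-9: 3–4 at easting≈522536.8 (left), 6–1 at easting≈537742.1 (right) → 1 crossing.
Only Z-9 has an odd count, so the point is inside Z-9.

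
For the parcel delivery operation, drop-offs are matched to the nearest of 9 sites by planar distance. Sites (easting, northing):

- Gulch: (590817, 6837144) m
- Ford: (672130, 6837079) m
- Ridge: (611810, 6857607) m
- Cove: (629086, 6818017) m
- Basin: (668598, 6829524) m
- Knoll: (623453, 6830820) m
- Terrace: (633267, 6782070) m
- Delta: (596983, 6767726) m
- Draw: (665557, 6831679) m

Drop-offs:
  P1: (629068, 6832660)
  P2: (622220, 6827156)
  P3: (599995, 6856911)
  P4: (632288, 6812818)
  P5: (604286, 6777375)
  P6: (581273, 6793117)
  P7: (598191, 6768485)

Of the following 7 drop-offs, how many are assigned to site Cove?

1

P1 → Knoll
P2 → Knoll
P3 → Ridge
P4 → Cove
P5 → Delta
P6 → Delta
P7 → Delta
1 of the 7 goes to Cove.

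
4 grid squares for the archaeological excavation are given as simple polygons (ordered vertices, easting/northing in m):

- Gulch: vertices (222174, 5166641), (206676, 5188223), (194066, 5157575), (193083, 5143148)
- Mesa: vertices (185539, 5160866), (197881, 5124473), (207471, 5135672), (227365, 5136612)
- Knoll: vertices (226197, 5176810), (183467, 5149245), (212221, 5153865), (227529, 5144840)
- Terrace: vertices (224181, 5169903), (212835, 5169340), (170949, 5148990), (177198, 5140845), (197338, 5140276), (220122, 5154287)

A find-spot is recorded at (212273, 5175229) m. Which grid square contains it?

Gulch

Cast a ray rightward from (212273, 5175229). For each polygon, the edges (by vertex number in listed order) whose endpoints lie on opposite sides of northing = 5175229, where each meets that height, and whether that is right or left of the point:
Gulch: 1–2 at easting≈216007.0 (right), 2–3 at easting≈201329.7 (left) → 1 crossing.
Mesa: no edge straddles that height → 0 crossings.
Knoll: 1–2 at easting≈223746.2 (right), 4–1 at easting≈226262.9 (right) → 2 crossings.
Terrace: no edge straddles that height → 0 crossings.
Only Gulch has an odd count, so the point is inside Gulch.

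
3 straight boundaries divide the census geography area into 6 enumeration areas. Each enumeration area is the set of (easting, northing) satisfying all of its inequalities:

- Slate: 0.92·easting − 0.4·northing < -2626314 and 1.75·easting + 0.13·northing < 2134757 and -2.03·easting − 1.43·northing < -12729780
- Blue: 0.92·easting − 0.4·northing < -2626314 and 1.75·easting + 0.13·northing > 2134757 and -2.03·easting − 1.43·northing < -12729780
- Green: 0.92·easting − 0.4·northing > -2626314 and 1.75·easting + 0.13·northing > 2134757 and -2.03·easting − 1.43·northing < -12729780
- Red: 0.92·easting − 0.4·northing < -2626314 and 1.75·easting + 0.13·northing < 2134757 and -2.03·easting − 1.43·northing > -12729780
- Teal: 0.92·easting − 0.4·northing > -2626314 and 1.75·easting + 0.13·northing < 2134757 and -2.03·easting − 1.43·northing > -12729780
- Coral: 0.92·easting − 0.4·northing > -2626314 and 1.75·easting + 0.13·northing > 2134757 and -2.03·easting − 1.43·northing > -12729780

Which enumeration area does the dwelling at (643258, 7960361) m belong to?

0.92·643258 − 0.4·7960361 = -2592347.040, which is > -2626314
1.75·643258 + 0.13·7960361 = 2160548.430, which is > 2134757
-2.03·643258 − 1.43·7960361 = -12689129.970, which is > -12729780
This sign pattern matches Coral.

Coral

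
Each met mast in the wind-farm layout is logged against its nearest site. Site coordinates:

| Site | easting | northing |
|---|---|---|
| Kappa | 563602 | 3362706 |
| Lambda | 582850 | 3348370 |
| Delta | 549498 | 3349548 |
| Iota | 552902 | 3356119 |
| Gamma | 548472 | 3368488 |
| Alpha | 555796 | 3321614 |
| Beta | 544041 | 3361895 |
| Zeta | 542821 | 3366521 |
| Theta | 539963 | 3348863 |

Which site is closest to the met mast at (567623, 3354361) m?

Kappa

Squared distances to each site:
Kappa: 85807466.000; Lambda: 267753610.000; Delta: 351680594.000; Iota: 219798405.000; Gamma: 566332930.000; Alpha: 1212243938.000; Beta: 612871880.000; Zeta: 763004804.000; Theta: 795303604.000.
Minimum at Kappa.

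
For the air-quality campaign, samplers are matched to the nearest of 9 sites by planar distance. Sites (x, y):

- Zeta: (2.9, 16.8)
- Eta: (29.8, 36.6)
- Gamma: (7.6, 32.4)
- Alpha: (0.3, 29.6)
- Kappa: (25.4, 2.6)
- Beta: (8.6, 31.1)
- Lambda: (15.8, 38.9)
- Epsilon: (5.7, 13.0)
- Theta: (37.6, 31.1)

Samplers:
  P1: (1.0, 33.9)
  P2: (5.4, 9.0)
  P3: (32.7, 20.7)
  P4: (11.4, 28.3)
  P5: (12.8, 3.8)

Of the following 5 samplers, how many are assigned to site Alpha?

P1 → Alpha
P2 → Epsilon
P3 → Theta
P4 → Beta
P5 → Epsilon
1 of the 5 goes to Alpha.

1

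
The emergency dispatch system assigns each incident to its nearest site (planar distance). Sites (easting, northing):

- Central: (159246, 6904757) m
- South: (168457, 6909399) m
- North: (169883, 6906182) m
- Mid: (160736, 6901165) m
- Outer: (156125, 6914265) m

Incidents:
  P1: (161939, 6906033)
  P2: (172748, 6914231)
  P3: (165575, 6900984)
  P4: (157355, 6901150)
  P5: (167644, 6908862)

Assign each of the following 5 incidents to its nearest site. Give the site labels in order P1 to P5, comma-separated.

P1 → Central (d²=8880425.00)
P2 → South (d²=41760905.00)
P3 → Mid (d²=23448682.00)
P4 → Mid (d²=11431386.00)
P5 → South (d²=949338.00)

Central, South, Mid, Mid, South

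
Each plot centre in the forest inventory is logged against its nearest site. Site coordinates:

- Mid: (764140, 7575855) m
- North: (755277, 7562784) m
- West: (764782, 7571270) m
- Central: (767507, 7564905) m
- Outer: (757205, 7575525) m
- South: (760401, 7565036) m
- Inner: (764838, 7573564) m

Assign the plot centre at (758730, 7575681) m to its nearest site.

Squared distances to each site:
Mid: 29298376.000; North: 178255818.000; West: 56083625.000; Central: 193157905.000; Outer: 2349961.000; South: 116108266.000; Inner: 41789353.000.
Minimum at Outer.

Outer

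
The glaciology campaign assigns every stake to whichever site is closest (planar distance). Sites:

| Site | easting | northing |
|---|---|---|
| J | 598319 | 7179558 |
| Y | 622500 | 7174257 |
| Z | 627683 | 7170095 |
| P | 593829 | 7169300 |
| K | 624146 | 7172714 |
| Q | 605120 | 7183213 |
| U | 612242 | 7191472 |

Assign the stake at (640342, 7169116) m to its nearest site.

Squared distances to each site:
J: 1874967893.000; Y: 344766845.000; Z: 161208722.000; P: 2163493025.000; K: 275256020.000; Q: 1439314693.000; U: 1289400736.000.
Minimum at Z.

Z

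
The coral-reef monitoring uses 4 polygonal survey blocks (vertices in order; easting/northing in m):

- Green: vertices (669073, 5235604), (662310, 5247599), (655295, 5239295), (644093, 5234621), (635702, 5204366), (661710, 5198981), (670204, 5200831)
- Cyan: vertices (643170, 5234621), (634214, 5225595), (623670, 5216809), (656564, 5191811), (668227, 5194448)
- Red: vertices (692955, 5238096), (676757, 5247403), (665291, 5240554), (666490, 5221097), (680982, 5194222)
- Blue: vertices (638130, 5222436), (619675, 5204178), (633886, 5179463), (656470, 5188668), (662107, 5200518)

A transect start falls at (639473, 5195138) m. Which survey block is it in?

Cast a ray rightward from (639473, 5195138). For each polygon, the edges (by vertex number in listed order) whose endpoints lie on opposite sides of northing = 5195138, where each meets that height, and whether that is right or left of the point:
Green: no edge straddles that height → 0 crossings.
Cyan: 3–4 at easting≈652186.1 (right), 5–1 at easting≈667796.6 (right) → 2 crossings.
Red: 4–5 at easting≈680488.1 (right), 5–1 at easting≈681232.0 (right) → 2 crossings.
Blue: 2–3 at easting≈624873.0 (left), 4–5 at easting≈659547.8 (right) → 1 crossing.
Only Blue has an odd count, so the point is inside Blue.

Blue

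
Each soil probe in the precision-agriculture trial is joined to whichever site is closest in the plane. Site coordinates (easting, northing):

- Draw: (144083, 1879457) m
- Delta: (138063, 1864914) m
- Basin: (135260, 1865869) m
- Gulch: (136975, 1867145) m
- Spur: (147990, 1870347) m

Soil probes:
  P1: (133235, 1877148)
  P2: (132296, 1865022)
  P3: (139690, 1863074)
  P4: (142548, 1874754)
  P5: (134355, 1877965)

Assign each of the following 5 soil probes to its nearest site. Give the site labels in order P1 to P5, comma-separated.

P1 → Gulch (d²=114047609.00)
P2 → Basin (d²=9502705.00)
P3 → Delta (d²=6032729.00)
P4 → Draw (d²=24474434.00)
P5 → Draw (d²=96860048.00)

Gulch, Basin, Delta, Draw, Draw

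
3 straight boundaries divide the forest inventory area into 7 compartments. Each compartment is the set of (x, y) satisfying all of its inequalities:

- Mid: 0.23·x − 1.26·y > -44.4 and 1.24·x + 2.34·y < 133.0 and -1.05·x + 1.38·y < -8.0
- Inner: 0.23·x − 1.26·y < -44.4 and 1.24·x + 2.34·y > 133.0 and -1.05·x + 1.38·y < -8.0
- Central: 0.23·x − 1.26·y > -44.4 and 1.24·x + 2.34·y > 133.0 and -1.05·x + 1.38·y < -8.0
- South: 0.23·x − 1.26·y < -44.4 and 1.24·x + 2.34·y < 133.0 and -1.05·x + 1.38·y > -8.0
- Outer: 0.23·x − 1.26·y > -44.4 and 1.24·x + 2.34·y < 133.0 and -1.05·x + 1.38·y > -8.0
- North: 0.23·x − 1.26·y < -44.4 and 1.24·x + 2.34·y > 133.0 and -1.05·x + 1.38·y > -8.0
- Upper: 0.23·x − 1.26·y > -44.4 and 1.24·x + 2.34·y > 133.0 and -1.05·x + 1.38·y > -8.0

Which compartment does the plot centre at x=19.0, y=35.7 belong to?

Outer

0.23·19.0 − 1.26·35.7 = -40.612, which is > -44.4
1.24·19.0 + 2.34·35.7 = 107.098, which is < 133.0
-1.05·19.0 + 1.38·35.7 = 29.316, which is > -8.0
This sign pattern matches Outer.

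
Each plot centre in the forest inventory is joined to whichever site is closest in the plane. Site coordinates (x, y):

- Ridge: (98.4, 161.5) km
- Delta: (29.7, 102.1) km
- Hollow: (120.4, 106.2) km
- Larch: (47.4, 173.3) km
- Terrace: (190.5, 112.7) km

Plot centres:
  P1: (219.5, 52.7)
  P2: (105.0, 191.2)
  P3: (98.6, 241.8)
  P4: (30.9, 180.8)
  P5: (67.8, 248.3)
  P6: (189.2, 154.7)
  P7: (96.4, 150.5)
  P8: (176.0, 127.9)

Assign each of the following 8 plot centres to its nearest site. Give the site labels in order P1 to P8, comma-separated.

Terrace, Ridge, Ridge, Larch, Larch, Terrace, Ridge, Terrace

P1 → Terrace (d²=4441.00)
P2 → Ridge (d²=925.65)
P3 → Ridge (d²=6448.13)
P4 → Larch (d²=328.50)
P5 → Larch (d²=6041.16)
P6 → Terrace (d²=1765.69)
P7 → Ridge (d²=125.00)
P8 → Terrace (d²=441.29)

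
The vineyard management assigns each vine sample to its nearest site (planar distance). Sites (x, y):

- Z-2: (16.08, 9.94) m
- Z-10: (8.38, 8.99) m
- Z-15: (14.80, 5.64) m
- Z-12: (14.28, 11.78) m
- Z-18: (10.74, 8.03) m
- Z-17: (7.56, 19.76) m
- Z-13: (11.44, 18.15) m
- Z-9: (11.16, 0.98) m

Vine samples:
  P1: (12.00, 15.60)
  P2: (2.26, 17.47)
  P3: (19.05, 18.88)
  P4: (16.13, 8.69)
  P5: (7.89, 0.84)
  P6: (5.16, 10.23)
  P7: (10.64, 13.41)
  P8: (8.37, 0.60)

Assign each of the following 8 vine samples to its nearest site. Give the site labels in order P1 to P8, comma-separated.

P1 → Z-13 (d²=6.82)
P2 → Z-17 (d²=33.33)
P3 → Z-13 (d²=58.45)
P4 → Z-2 (d²=1.57)
P5 → Z-9 (d²=10.71)
P6 → Z-10 (d²=11.91)
P7 → Z-12 (d²=15.91)
P8 → Z-9 (d²=7.93)

Z-13, Z-17, Z-13, Z-2, Z-9, Z-10, Z-12, Z-9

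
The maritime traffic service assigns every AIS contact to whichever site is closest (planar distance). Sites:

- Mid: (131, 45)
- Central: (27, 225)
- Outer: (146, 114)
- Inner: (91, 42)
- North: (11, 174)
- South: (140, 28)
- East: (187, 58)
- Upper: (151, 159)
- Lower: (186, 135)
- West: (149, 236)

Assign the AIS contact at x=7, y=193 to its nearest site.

Squared distances to each site:
Mid: 37280.000; Central: 1424.000; Outer: 25562.000; Inner: 29857.000; North: 377.000; South: 44914.000; East: 50625.000; Upper: 21892.000; Lower: 35405.000; West: 22013.000.
Minimum at North.

North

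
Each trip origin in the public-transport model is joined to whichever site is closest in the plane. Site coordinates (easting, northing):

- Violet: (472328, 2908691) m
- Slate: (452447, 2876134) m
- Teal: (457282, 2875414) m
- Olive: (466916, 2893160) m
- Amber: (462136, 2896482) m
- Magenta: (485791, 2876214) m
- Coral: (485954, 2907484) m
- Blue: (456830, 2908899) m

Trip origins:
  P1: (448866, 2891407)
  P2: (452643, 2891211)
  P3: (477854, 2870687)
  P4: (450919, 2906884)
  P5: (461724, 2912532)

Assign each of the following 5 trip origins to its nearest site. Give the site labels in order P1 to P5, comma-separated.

Amber, Amber, Magenta, Blue, Blue

P1 → Amber (d²=201848525.00)
P2 → Amber (d²=117900490.00)
P3 → Magenta (d²=93543698.00)
P4 → Blue (d²=39000146.00)
P5 → Blue (d²=37149925.00)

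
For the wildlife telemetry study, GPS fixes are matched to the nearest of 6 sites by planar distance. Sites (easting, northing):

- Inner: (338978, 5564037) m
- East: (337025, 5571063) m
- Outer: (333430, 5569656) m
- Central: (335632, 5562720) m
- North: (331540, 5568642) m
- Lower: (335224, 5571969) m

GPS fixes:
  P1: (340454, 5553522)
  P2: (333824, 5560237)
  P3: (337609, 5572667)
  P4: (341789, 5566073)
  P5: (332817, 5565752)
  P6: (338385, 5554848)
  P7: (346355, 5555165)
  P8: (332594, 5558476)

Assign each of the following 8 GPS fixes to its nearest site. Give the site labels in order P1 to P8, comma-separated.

Central, Central, East, Inner, North, Central, Inner, Central

P1 → Central (d²=107854888.00)
P2 → Central (d²=9434153.00)
P3 → East (d²=2913872.00)
P4 → Inner (d²=12047017.00)
P5 → North (d²=9982829.00)
P6 → Central (d²=69547393.00)
P7 → Inner (d²=133132513.00)
P8 → Central (d²=27240980.00)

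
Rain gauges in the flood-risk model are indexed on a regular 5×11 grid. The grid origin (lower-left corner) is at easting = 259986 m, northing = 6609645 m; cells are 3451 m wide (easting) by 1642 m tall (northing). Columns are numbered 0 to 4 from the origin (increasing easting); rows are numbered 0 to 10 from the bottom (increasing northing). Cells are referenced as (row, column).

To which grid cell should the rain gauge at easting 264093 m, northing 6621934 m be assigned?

(7, 1)

Column index: ⌊(264093 − 259986) / 3451⌋ = ⌊1.190⌋ = 1
Row offset from origin: ⌊(6621934 − 6609645) / 1642⌋ = ⌊7.484⌋ = 7 → row 7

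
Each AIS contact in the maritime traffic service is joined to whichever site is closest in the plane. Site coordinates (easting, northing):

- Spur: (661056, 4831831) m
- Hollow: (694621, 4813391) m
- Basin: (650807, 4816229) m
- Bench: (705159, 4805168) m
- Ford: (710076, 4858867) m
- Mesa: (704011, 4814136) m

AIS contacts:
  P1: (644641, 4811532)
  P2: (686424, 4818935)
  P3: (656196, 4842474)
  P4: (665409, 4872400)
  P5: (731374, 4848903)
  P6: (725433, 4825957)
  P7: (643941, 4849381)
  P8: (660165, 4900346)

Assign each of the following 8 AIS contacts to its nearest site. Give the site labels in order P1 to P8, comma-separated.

P1 → Basin (d²=60081365.00)
P2 → Hollow (d²=97926745.00)
P3 → Spur (d²=136893049.00)
P4 → Spur (d²=1664792370.00)
P5 → Ford (d²=552886100.00)
P6 → Mesa (d²=598638125.00)
P7 → Spur (d²=600925725.00)
P8 → Ford (d²=4211615362.00)

Basin, Hollow, Spur, Spur, Ford, Mesa, Spur, Ford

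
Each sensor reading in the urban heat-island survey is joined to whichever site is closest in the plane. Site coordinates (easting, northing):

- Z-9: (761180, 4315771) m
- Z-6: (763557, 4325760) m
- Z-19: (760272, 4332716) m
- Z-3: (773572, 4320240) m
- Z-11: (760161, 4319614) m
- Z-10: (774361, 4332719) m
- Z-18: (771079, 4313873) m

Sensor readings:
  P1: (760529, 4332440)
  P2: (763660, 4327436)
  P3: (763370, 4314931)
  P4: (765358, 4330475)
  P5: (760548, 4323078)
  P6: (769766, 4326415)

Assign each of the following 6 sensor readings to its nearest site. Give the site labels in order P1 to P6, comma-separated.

P1 → Z-19 (d²=142225.00)
P2 → Z-6 (d²=2819585.00)
P3 → Z-9 (d²=5501700.00)
P4 → Z-6 (d²=25474826.00)
P5 → Z-11 (d²=12149065.00)
P6 → Z-6 (d²=38980706.00)

Z-19, Z-6, Z-9, Z-6, Z-11, Z-6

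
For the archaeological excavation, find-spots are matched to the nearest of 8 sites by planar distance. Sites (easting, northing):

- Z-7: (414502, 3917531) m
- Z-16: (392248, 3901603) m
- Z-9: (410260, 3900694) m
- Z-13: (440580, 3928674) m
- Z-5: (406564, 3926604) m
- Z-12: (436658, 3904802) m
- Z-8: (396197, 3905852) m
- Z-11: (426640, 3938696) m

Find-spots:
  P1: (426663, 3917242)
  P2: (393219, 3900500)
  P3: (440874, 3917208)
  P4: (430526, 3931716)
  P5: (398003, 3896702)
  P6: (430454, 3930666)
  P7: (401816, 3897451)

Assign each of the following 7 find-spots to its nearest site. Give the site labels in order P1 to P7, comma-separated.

Z-7, Z-16, Z-13, Z-11, Z-16, Z-11, Z-9

P1 → Z-7 (d²=147973442.00)
P2 → Z-16 (d²=2159450.00)
P3 → Z-13 (d²=131555592.00)
P4 → Z-11 (d²=63821396.00)
P5 → Z-16 (d²=57139826.00)
P6 → Z-11 (d²=79027496.00)
P7 → Z-9 (d²=81818185.00)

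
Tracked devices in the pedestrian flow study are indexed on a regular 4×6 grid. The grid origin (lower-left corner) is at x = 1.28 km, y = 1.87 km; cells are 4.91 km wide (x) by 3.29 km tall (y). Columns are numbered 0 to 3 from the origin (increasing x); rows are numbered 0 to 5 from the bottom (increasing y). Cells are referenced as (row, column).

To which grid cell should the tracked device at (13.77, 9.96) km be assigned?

Column index: ⌊(13.77 − 1.28) / 4.91⌋ = ⌊2.544⌋ = 2
Row offset from origin: ⌊(9.96 − 1.87) / 3.29⌋ = ⌊2.459⌋ = 2 → row 2

(2, 2)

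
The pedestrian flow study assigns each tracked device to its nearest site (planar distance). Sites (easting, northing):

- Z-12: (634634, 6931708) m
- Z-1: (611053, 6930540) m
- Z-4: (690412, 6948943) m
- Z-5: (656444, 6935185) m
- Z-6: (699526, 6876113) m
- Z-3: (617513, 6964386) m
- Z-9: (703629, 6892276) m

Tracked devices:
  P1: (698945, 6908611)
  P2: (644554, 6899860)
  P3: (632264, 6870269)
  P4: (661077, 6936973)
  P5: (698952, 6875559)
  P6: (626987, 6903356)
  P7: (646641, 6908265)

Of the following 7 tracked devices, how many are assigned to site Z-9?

P1 → Z-9
P2 → Z-12
P3 → Z-12
P4 → Z-5
P5 → Z-6
P6 → Z-12
P7 → Z-12
1 of the 7 goes to Z-9.

1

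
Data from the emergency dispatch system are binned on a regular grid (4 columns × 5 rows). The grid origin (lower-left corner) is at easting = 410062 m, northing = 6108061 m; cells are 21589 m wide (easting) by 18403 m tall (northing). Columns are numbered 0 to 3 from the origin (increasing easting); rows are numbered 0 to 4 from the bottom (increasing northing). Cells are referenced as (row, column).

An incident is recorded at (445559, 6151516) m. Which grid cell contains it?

Column index: ⌊(445559 − 410062) / 21589⌋ = ⌊1.644⌋ = 1
Row offset from origin: ⌊(6151516 − 6108061) / 18403⌋ = ⌊2.361⌋ = 2 → row 2

(2, 1)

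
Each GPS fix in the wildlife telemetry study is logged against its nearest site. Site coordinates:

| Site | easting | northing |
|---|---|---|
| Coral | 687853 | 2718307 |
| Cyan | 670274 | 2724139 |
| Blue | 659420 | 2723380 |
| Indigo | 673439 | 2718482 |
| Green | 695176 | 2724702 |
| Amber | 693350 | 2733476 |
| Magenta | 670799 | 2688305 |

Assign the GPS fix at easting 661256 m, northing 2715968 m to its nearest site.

Blue

Squared distances to each site:
Coral: 712871330.000; Cyan: 148089565.000; Blue: 58308640.000; Indigo: 154745685.000; Green: 1226849156.000; Amber: 1336554900.000; Magenta: 856310418.000.
Minimum at Blue.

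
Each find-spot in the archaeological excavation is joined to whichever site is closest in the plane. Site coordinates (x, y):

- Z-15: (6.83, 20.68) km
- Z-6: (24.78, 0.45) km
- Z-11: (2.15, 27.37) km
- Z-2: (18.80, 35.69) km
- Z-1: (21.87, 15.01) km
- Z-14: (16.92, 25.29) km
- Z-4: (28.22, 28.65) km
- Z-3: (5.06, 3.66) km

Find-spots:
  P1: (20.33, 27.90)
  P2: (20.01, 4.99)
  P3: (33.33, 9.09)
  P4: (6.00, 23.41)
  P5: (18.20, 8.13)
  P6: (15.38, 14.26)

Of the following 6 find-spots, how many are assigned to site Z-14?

1

P1 → Z-14
P2 → Z-6
P3 → Z-6
P4 → Z-15
P5 → Z-1
P6 → Z-1
1 of the 6 goes to Z-14.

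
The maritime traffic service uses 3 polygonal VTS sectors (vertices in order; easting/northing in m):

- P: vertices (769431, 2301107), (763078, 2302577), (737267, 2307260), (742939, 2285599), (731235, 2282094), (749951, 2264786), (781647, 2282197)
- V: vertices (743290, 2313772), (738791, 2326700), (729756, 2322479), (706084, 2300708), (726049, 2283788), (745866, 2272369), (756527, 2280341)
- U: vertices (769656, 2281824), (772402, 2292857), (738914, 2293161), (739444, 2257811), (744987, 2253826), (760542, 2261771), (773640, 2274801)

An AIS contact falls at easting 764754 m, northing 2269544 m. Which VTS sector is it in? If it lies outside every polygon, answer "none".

Cast a ray rightward from (764754, 2269544). For each polygon, the edges (by vertex number in listed order) whose endpoints lie on opposite sides of northing = 2269544, where each meets that height, and whether that is right or left of the point:
P: 5–6 at easting≈744805.9 (left), 6–7 at easting≈758612.7 (left) → 0 crossings.
V: no edge straddles that height → 0 crossings.
U: 3–4 at easting≈739268.1 (left), 6–7 at easting≈768355.6 (right) → 1 crossing.
Only U has an odd count, so the point is inside U.

U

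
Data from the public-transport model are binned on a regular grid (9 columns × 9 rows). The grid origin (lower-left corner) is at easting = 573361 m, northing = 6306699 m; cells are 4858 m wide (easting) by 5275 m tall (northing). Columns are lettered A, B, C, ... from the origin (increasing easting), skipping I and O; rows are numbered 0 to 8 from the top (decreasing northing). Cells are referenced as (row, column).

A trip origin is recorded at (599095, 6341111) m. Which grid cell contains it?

(2, F)

Column index: ⌊(599095 − 573361) / 4858⌋ = ⌊5.297⌋ = 5 → column F
Row offset from origin: ⌊(6341111 − 6306699) / 5275⌋ = ⌊6.524⌋ = 6 → row 2 (counted from top)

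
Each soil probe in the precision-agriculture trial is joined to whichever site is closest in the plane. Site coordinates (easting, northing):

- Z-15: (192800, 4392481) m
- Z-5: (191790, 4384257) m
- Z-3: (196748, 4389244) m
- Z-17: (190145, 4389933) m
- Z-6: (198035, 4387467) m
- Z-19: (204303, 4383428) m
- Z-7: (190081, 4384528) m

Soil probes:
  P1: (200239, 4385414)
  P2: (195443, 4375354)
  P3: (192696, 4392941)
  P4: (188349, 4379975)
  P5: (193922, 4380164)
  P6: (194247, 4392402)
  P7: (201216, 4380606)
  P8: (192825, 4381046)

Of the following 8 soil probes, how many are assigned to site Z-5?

P1 → Z-6
P2 → Z-5
P3 → Z-15
P4 → Z-7
P5 → Z-5
P6 → Z-15
P7 → Z-19
P8 → Z-5
3 of the 8 go to Z-5.

3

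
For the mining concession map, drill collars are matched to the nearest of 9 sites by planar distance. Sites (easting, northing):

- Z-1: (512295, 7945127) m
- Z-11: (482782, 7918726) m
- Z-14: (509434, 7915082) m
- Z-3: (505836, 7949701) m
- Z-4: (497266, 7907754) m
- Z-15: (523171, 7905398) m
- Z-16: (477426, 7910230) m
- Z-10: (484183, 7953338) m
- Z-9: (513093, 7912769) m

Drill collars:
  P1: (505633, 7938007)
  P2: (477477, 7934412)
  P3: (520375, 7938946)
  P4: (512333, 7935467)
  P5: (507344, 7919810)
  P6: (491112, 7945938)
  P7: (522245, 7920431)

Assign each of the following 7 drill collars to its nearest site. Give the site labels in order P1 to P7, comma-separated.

Z-1, Z-11, Z-1, Z-1, Z-14, Z-10, Z-9

P1 → Z-1 (d²=95076644.00)
P2 → Z-11 (d²=274193621.00)
P3 → Z-1 (d²=103491161.00)
P4 → Z-1 (d²=93317044.00)
P5 → Z-14 (d²=26722084.00)
P6 → Z-10 (d²=102771041.00)
P7 → Z-9 (d²=142465348.00)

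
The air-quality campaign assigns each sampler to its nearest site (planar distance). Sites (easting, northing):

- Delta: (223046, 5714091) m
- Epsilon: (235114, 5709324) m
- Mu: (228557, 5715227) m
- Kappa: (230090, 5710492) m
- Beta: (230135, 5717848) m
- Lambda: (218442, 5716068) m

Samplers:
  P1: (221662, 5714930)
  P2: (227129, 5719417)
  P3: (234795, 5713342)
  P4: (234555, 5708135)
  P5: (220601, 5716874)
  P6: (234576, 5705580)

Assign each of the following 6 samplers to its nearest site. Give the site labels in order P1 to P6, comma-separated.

Delta, Beta, Epsilon, Epsilon, Lambda, Epsilon

P1 → Delta (d²=2619377.00)
P2 → Beta (d²=11497797.00)
P3 → Epsilon (d²=16246085.00)
P4 → Epsilon (d²=1726202.00)
P5 → Lambda (d²=5310917.00)
P6 → Epsilon (d²=14306980.00)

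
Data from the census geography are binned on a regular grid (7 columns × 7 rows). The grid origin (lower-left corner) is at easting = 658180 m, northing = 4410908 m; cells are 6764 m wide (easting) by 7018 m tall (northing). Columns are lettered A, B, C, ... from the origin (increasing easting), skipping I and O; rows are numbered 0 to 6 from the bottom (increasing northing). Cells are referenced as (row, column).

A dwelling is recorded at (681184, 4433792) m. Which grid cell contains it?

Column index: ⌊(681184 − 658180) / 6764⌋ = ⌊3.401⌋ = 3 → column D
Row offset from origin: ⌊(4433792 − 4410908) / 7018⌋ = ⌊3.261⌋ = 3 → row 3

(3, D)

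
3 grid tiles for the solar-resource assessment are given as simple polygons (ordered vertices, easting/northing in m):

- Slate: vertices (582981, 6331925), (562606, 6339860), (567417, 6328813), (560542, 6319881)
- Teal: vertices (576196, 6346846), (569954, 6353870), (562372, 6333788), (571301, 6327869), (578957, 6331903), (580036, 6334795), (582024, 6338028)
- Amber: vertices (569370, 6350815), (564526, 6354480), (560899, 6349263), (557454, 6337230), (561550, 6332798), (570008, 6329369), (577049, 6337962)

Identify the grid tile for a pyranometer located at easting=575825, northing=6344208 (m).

Teal

Cast a ray rightward from (575825, 6344208). For each polygon, the edges (by vertex number in listed order) whose endpoints lie on opposite sides of northing = 6344208, where each meets that height, and whether that is right or left of the point:
Slate: no edge straddles that height → 0 crossings.
Teal: 2–3 at easting≈566306.1 (left), 7–1 at easting≈577939.5 (right) → 1 crossing.
Amber: 3–4 at easting≈559451.8 (left), 7–1 at easting≈573317.3 (left) → 0 crossings.
Only Teal has an odd count, so the point is inside Teal.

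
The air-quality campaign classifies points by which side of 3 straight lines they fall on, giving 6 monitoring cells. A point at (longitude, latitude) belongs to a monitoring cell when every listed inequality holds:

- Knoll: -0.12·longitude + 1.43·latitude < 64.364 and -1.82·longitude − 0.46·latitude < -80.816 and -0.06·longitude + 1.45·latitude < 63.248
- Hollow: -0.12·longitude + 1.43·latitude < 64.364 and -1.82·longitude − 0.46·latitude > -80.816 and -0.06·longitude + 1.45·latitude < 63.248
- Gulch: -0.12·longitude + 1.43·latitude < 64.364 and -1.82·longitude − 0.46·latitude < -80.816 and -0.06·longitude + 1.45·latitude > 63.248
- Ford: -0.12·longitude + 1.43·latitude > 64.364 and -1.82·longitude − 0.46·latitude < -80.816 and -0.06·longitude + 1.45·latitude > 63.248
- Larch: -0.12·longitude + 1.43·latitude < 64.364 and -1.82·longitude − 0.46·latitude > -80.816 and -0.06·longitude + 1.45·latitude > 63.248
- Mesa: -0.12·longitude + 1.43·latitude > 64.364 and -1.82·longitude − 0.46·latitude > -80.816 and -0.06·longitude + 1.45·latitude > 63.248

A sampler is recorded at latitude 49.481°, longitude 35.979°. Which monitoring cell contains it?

Ford

-0.12·35.979 + 1.43·49.481 = 66.440, which is > 64.364
-1.82·35.979 − 0.46·49.481 = -88.243, which is < -80.816
-0.06·35.979 + 1.45·49.481 = 69.589, which is > 63.248
This sign pattern matches Ford.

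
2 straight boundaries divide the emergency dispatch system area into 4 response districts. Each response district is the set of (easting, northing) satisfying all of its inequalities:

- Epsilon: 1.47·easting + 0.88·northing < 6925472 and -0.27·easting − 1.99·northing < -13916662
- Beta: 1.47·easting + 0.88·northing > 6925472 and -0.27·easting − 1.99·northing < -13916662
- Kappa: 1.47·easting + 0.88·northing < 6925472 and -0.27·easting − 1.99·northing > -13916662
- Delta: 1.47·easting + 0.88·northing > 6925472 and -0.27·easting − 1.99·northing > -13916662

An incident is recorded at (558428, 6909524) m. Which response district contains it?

Kappa

1.47·558428 + 0.88·6909524 = 6901270.280, which is < 6925472
-0.27·558428 − 1.99·6909524 = -13900728.320, which is > -13916662
This sign pattern matches Kappa.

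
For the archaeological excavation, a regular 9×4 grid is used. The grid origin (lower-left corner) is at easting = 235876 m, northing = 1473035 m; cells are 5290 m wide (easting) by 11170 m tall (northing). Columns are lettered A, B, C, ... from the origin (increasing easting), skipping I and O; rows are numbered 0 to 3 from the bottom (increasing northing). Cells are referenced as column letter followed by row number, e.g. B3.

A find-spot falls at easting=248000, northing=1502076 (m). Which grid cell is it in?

Column index: ⌊(248000 − 235876) / 5290⌋ = ⌊2.292⌋ = 2 → column C
Row offset from origin: ⌊(1502076 − 1473035) / 11170⌋ = ⌊2.600⌋ = 2 → row 2

C2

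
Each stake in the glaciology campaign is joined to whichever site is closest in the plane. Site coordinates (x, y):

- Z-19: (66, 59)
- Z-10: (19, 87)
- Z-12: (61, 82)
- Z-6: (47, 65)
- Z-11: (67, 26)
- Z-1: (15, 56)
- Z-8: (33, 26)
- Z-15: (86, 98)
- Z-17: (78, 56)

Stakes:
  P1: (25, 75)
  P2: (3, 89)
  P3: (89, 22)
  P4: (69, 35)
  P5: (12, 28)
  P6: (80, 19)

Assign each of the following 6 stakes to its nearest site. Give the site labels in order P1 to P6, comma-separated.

Z-10, Z-10, Z-11, Z-11, Z-8, Z-11

P1 → Z-10 (d²=180.00)
P2 → Z-10 (d²=260.00)
P3 → Z-11 (d²=500.00)
P4 → Z-11 (d²=85.00)
P5 → Z-8 (d²=445.00)
P6 → Z-11 (d²=218.00)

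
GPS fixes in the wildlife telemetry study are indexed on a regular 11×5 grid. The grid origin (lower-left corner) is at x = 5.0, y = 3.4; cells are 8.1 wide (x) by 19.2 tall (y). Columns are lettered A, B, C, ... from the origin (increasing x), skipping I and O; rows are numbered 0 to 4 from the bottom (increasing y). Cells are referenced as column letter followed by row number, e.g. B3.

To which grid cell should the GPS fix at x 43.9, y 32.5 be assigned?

E1

Column index: ⌊(43.9 − 5.0) / 8.1⌋ = ⌊4.802⌋ = 4 → column E
Row offset from origin: ⌊(32.5 − 3.4) / 19.2⌋ = ⌊1.516⌋ = 1 → row 1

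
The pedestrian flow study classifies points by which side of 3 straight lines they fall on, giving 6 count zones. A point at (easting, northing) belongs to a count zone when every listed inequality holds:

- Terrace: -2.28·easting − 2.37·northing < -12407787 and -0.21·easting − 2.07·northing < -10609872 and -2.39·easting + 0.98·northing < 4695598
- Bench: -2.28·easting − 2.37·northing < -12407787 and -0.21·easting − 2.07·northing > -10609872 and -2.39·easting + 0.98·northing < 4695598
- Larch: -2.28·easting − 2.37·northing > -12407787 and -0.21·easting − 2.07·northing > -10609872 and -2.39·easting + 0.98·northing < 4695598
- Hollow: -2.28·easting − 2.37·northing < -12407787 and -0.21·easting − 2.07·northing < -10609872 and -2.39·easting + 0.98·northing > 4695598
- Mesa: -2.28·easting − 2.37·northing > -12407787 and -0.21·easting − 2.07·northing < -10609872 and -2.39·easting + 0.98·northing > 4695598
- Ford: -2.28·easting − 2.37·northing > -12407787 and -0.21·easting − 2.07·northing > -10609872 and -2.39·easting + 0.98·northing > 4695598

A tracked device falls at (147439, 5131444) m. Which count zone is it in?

-2.28·147439 − 2.37·5131444 = -12497683.200, which is < -12407787
-0.21·147439 − 2.07·5131444 = -10653051.270, which is < -10609872
-2.39·147439 + 0.98·5131444 = 4676435.910, which is < 4695598
This sign pattern matches Terrace.

Terrace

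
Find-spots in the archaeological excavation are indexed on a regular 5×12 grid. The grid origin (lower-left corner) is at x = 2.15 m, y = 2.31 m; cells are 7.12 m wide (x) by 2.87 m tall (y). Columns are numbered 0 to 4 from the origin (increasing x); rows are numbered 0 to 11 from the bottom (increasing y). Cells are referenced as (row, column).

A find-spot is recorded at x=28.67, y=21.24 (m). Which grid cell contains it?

(6, 3)

Column index: ⌊(28.67 − 2.15) / 7.12⌋ = ⌊3.725⌋ = 3
Row offset from origin: ⌊(21.24 − 2.31) / 2.87⌋ = ⌊6.596⌋ = 6 → row 6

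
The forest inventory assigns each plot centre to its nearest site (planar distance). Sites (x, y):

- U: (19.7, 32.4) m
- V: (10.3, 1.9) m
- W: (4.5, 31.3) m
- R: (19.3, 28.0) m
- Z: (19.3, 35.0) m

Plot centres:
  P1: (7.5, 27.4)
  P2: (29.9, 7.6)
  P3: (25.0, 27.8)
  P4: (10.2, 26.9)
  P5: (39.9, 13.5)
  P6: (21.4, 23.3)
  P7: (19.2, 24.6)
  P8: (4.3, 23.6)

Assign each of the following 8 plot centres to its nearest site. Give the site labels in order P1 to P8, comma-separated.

W, V, R, W, R, R, R, W

P1 → W (d²=24.21)
P2 → V (d²=416.65)
P3 → R (d²=32.53)
P4 → W (d²=51.85)
P5 → R (d²=634.61)
P6 → R (d²=26.50)
P7 → R (d²=11.57)
P8 → W (d²=59.33)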